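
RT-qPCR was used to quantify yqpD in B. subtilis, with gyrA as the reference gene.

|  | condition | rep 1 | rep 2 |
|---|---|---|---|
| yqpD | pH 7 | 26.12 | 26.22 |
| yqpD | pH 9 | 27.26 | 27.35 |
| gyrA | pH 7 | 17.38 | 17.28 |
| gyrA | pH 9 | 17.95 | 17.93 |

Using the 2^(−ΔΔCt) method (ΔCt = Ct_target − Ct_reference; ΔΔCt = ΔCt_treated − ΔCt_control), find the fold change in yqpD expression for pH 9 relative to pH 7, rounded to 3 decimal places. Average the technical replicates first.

0.695

Mean Ct: yqpD pH 7 26.170; yqpD pH 9 27.305; gyrA pH 7 17.330; gyrA pH 9 17.940
ΔCt(pH 7) = 26.170 − 17.330 = 8.840
ΔCt(pH 9) = 27.305 − 17.940 = 9.365
ΔΔCt = 9.365 − 8.840 = 0.525
Fold change = 2^(−0.525) = 0.6950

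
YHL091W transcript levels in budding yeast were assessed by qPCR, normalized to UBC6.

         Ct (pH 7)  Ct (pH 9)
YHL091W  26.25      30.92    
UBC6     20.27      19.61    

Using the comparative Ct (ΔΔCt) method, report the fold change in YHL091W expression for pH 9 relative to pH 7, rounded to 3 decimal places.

ΔCt(pH 7) = 26.250 − 20.270 = 5.980
ΔCt(pH 9) = 30.920 − 19.610 = 11.310
ΔΔCt = 11.310 − 5.980 = 5.330
Fold change = 2^(−5.330) = 0.0249

0.025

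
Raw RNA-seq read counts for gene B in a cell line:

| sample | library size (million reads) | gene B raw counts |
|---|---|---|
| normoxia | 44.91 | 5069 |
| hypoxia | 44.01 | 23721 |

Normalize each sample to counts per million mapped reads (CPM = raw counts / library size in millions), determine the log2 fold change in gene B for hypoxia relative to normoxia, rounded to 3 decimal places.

2.256

CPM(normoxia) = 5069 / 44.91 = 112.8702
CPM(hypoxia) = 23721 / 44.01 = 538.9911
Fold change = 538.9911 / 112.8702 = 4.77532
log2(4.77532) = 2.2556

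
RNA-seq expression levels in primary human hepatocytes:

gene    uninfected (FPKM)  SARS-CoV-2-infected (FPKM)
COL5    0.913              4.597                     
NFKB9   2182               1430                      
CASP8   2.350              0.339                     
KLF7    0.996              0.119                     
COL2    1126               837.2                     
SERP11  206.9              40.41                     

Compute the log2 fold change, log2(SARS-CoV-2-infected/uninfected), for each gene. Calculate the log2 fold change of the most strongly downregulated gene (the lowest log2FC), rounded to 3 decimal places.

log2(4.597/0.913) = 2.332  (COL5)
log2(1430/2182) = -0.610  (NFKB9)
log2(0.339/2.350) = -2.793  (CASP8)
log2(0.119/0.996) = -3.065  (KLF7)
log2(837.2/1126) = -0.428  (COL2)
log2(40.41/206.9) = -2.356  (SERP11)
KLF7 is most strongly downregulated.

-3.065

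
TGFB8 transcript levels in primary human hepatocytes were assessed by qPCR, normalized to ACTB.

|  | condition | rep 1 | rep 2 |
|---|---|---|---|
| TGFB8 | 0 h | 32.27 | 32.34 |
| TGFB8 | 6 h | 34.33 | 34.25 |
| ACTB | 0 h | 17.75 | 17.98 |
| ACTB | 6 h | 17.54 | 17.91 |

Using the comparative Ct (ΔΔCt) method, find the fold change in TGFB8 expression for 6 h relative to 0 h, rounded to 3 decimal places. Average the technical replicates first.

0.229

Mean Ct: TGFB8 0 h 32.305; TGFB8 6 h 34.290; ACTB 0 h 17.865; ACTB 6 h 17.725
ΔCt(0 h) = 32.305 − 17.865 = 14.440
ΔCt(6 h) = 34.290 − 17.725 = 16.565
ΔΔCt = 16.565 − 14.440 = 2.125
Fold change = 2^(−2.125) = 0.2293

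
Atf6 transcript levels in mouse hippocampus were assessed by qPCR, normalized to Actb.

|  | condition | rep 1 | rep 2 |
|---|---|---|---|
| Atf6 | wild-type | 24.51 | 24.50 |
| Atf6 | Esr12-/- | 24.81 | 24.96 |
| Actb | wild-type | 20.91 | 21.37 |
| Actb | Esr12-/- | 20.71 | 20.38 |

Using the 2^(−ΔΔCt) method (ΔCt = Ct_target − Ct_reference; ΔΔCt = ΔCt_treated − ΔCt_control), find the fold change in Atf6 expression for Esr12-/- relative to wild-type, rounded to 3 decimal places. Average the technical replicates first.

0.509

Mean Ct: Atf6 wild-type 24.505; Atf6 Esr12-/- 24.885; Actb wild-type 21.140; Actb Esr12-/- 20.545
ΔCt(wild-type) = 24.505 − 21.140 = 3.365
ΔCt(Esr12-/-) = 24.885 − 20.545 = 4.340
ΔΔCt = 4.340 − 3.365 = 0.975
Fold change = 2^(−0.975) = 0.5087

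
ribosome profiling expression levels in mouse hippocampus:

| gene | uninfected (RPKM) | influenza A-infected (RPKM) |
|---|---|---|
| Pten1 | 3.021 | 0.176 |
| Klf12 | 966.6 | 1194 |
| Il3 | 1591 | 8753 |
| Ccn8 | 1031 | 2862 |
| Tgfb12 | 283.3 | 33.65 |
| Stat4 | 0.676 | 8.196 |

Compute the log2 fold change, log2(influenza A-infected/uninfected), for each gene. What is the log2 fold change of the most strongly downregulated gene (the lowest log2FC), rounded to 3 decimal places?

-4.101

log2(0.176/3.021) = -4.101  (Pten1)
log2(1194/966.6) = 0.305  (Klf12)
log2(8753/1591) = 2.460  (Il3)
log2(2862/1031) = 1.473  (Ccn8)
log2(33.65/283.3) = -3.074  (Tgfb12)
log2(8.196/0.676) = 3.600  (Stat4)
Pten1 is most strongly downregulated.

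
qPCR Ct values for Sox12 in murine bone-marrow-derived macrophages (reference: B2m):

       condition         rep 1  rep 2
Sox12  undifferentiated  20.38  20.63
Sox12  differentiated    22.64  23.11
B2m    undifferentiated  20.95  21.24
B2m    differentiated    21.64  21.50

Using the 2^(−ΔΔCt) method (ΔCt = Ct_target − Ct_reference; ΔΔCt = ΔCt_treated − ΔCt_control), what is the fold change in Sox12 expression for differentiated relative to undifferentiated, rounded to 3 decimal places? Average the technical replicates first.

0.269

Mean Ct: Sox12 undifferentiated 20.505; Sox12 differentiated 22.875; B2m undifferentiated 21.095; B2m differentiated 21.570
ΔCt(undifferentiated) = 20.505 − 21.095 = -0.590
ΔCt(differentiated) = 22.875 − 21.570 = 1.305
ΔΔCt = 1.305 − (-0.590) = 1.895
Fold change = 2^(−1.895) = 0.2689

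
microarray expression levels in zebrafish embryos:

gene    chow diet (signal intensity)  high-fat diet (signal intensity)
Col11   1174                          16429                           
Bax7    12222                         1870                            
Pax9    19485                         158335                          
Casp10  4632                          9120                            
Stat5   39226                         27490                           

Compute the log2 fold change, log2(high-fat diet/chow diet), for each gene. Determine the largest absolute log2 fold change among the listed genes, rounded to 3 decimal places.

log2(16429/1174) = 3.807  (Col11)
log2(1870/12222) = -2.708  (Bax7)
log2(158335/19485) = 3.023  (Pax9)
log2(9120/4632) = 0.977  (Casp10)
log2(27490/39226) = -0.513  (Stat5)
The largest magnitude belongs to Col11.

3.807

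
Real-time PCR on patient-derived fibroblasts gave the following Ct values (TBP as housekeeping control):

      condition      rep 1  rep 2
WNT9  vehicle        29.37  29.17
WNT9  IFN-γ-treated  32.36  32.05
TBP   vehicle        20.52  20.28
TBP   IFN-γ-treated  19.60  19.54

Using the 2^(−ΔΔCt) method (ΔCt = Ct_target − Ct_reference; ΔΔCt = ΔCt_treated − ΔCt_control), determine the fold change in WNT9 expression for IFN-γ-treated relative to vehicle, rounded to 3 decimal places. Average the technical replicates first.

Mean Ct: WNT9 vehicle 29.270; WNT9 IFN-γ-treated 32.205; TBP vehicle 20.400; TBP IFN-γ-treated 19.570
ΔCt(vehicle) = 29.270 − 20.400 = 8.870
ΔCt(IFN-γ-treated) = 32.205 − 19.570 = 12.635
ΔΔCt = 12.635 − 8.870 = 3.765
Fold change = 2^(−3.765) = 0.0736

0.074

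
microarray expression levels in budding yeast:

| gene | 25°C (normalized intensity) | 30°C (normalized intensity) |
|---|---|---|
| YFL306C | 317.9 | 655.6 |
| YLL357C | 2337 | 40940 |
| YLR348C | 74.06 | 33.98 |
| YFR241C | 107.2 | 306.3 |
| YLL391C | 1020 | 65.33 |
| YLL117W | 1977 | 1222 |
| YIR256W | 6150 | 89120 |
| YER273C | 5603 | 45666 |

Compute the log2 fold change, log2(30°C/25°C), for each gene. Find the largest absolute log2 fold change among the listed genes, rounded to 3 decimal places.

4.131

log2(655.6/317.9) = 1.044  (YFL306C)
log2(40940/2337) = 4.131  (YLL357C)
log2(33.98/74.06) = -1.124  (YLR348C)
log2(306.3/107.2) = 1.515  (YFR241C)
log2(65.33/1020) = -3.965  (YLL391C)
log2(1222/1977) = -0.694  (YLL117W)
log2(89120/6150) = 3.857  (YIR256W)
log2(45666/5603) = 3.027  (YER273C)
The largest magnitude belongs to YLL357C.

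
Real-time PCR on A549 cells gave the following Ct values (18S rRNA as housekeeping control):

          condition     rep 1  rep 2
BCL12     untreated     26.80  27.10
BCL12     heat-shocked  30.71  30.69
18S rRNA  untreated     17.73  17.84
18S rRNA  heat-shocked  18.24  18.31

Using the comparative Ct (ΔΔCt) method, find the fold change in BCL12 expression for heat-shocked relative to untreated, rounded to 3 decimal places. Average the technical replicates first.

Mean Ct: BCL12 untreated 26.950; BCL12 heat-shocked 30.700; 18S rRNA untreated 17.785; 18S rRNA heat-shocked 18.275
ΔCt(untreated) = 26.950 − 17.785 = 9.165
ΔCt(heat-shocked) = 30.700 − 18.275 = 12.425
ΔΔCt = 12.425 − 9.165 = 3.260
Fold change = 2^(−3.260) = 0.1044

0.104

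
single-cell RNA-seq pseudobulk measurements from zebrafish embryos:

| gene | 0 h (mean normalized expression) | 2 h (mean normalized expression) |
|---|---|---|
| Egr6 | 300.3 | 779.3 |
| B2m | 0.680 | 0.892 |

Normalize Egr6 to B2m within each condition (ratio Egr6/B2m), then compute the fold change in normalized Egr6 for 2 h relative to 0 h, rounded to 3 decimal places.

Egr6/B2m (0 h) = 300.3 / 0.680 = 441.62
Egr6/B2m (2 h) = 779.3 / 0.892 = 873.65
Fold change = 873.65 / 441.62 = 1.9783

1.978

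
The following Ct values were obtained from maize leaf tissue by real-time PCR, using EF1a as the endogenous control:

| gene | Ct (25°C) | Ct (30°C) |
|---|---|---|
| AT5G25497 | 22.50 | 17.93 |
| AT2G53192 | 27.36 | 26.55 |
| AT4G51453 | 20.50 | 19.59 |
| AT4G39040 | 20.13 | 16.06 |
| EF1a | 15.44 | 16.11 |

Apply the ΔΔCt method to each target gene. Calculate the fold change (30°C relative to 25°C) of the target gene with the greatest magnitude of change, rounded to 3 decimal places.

37.792

AT5G25497: ΔΔCt = (17.93−16.11) − (22.50−15.44) = 1.82 − 7.06 = -5.24; fold change = 2^5.24 = 37.792
AT2G53192: ΔΔCt = (26.55−16.11) − (27.36−15.44) = 10.44 − 11.92 = -1.48; fold change = 2^1.48 = 2.789
AT4G51453: ΔΔCt = (19.59−16.11) − (20.50−15.44) = 3.48 − 5.06 = -1.58; fold change = 2^1.58 = 2.990
AT4G39040: ΔΔCt = (16.06−16.11) − (20.13−15.44) = -0.05 − 4.69 = -4.74; fold change = 2^4.74 = 26.723
AT5G25497 has the largest |ΔΔCt| = 5.24.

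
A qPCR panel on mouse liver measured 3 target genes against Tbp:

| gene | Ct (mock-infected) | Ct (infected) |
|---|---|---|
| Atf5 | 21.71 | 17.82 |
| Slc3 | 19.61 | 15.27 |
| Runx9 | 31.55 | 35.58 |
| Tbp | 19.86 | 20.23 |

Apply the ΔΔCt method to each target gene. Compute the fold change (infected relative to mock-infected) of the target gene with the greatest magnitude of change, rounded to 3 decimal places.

26.173

Atf5: ΔΔCt = (17.82−20.23) − (21.71−19.86) = -2.41 − 1.85 = -4.26; fold change = 2^4.26 = 19.160
Slc3: ΔΔCt = (15.27−20.23) − (19.61−19.86) = -4.96 − (-0.25) = -4.71; fold change = 2^4.71 = 26.173
Runx9: ΔΔCt = (35.58−20.23) − (31.55−19.86) = 15.35 − 11.69 = 3.66; fold change = 2^-3.66 = 0.079
Slc3 has the largest |ΔΔCt| = 4.71.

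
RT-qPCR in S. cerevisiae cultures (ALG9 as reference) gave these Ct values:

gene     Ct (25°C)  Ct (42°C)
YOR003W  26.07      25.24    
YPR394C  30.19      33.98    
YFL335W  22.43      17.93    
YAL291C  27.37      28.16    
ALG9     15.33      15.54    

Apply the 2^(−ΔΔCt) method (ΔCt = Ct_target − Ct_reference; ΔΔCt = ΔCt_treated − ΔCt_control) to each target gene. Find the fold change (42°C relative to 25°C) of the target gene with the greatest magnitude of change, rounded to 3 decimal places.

26.173

YOR003W: ΔΔCt = (25.24−15.54) − (26.07−15.33) = 9.70 − 10.74 = -1.04; fold change = 2^1.04 = 2.056
YPR394C: ΔΔCt = (33.98−15.54) − (30.19−15.33) = 18.44 − 14.86 = 3.58; fold change = 2^-3.58 = 0.084
YFL335W: ΔΔCt = (17.93−15.54) − (22.43−15.33) = 2.39 − 7.10 = -4.71; fold change = 2^4.71 = 26.173
YAL291C: ΔΔCt = (28.16−15.54) − (27.37−15.33) = 12.62 − 12.04 = 0.58; fold change = 2^-0.58 = 0.669
YFL335W has the largest |ΔΔCt| = 4.71.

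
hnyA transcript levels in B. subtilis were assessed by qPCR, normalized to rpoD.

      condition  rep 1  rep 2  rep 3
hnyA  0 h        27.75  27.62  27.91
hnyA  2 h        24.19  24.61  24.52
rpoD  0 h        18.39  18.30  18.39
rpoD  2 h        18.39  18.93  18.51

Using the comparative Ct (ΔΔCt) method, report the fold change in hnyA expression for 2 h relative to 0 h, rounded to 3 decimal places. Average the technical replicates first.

11.876

Mean Ct: hnyA 0 h 27.760; hnyA 2 h 24.440; rpoD 0 h 18.360; rpoD 2 h 18.610
ΔCt(0 h) = 27.760 − 18.360 = 9.400
ΔCt(2 h) = 24.440 − 18.610 = 5.830
ΔΔCt = 5.830 − 9.400 = -3.570
Fold change = 2^(−(-3.570)) = 2^3.570 = 11.8762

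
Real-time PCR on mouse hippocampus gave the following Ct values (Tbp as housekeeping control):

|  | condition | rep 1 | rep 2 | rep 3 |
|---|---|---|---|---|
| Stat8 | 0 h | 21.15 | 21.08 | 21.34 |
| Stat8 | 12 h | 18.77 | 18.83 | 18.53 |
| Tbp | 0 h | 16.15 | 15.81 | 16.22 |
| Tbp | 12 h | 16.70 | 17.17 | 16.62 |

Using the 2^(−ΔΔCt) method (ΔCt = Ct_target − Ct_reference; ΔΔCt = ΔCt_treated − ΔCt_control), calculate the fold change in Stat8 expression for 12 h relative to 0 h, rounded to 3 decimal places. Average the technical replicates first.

9.514

Mean Ct: Stat8 0 h 21.190; Stat8 12 h 18.710; Tbp 0 h 16.060; Tbp 12 h 16.830
ΔCt(0 h) = 21.190 − 16.060 = 5.130
ΔCt(12 h) = 18.710 − 16.830 = 1.880
ΔΔCt = 1.880 − 5.130 = -3.250
Fold change = 2^(−(-3.250)) = 2^3.250 = 9.5137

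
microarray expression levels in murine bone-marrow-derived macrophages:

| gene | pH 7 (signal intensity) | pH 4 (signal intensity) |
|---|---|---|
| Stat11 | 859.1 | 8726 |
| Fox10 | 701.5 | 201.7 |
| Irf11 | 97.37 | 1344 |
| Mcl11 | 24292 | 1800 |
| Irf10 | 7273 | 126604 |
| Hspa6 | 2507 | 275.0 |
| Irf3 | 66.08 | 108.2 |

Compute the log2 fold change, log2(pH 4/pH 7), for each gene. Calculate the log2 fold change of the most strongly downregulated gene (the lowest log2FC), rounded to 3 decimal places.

-3.754

log2(8726/859.1) = 3.344  (Stat11)
log2(201.7/701.5) = -1.798  (Fox10)
log2(1344/97.37) = 3.787  (Irf11)
log2(1800/24292) = -3.754  (Mcl11)
log2(126604/7273) = 4.122  (Irf10)
log2(275.0/2507) = -3.188  (Hspa6)
log2(108.2/66.08) = 0.711  (Irf3)
Mcl11 is most strongly downregulated.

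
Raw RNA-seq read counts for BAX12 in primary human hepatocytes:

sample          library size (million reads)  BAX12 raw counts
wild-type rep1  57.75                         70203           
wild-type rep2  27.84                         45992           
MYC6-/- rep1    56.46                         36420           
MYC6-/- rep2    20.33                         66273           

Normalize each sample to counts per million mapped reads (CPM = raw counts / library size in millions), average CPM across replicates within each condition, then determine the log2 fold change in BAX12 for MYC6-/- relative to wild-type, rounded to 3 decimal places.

CPM(wild-type rep1) = 70203 / 57.75 = 1215.6364
CPM(wild-type rep2) = 45992 / 27.84 = 1652.0115
CPM(MYC6-/- rep1) = 36420 / 56.46 = 645.0584
CPM(MYC6-/- rep2) = 66273 / 20.33 = 3259.8623
mean CPM(wild-type) = 1433.8239; mean CPM(MYC6-/-) = 1952.4604
Fold change = 1952.4604 / 1433.8239 = 1.36172
log2(1.36172) = 0.4454

0.445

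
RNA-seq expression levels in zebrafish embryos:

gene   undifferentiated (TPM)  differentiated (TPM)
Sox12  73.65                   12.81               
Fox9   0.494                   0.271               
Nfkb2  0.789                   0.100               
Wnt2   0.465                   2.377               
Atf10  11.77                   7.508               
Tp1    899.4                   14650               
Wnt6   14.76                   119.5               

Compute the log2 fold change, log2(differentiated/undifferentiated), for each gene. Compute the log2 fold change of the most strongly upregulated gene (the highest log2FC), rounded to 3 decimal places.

4.026

log2(12.81/73.65) = -2.523  (Sox12)
log2(0.271/0.494) = -0.866  (Fox9)
log2(0.100/0.789) = -2.980  (Nfkb2)
log2(2.377/0.465) = 2.354  (Wnt2)
log2(7.508/11.77) = -0.649  (Atf10)
log2(14650/899.4) = 4.026  (Tp1)
log2(119.5/14.76) = 3.017  (Wnt6)
Tp1 is most strongly upregulated.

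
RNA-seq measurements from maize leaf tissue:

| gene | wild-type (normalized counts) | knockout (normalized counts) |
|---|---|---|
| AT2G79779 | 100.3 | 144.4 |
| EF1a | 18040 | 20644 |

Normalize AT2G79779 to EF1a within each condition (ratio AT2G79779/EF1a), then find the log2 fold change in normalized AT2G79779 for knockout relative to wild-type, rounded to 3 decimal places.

AT2G79779/EF1a (wild-type) = 100.3 / 18040 = 0.0055599
AT2G79779/EF1a (knockout) = 144.4 / 20644 = 0.0069948
Fold change = 0.0069948 / 0.0055599 = 1.2581
log2(1.2581) = 0.3312

0.331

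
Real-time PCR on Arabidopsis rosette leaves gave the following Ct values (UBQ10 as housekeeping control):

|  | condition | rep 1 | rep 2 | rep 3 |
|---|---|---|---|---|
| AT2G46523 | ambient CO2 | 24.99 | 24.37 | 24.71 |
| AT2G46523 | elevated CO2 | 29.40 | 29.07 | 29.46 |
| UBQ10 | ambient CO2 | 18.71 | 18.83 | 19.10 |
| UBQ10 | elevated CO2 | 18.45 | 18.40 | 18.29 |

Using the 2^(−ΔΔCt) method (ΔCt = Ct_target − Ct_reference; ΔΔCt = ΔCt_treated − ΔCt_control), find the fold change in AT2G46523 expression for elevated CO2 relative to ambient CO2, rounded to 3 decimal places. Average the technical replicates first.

0.029

Mean Ct: AT2G46523 ambient CO2 24.690; AT2G46523 elevated CO2 29.310; UBQ10 ambient CO2 18.880; UBQ10 elevated CO2 18.380
ΔCt(ambient CO2) = 24.690 − 18.880 = 5.810
ΔCt(elevated CO2) = 29.310 − 18.380 = 10.930
ΔΔCt = 10.930 − 5.810 = 5.120
Fold change = 2^(−5.120) = 0.0288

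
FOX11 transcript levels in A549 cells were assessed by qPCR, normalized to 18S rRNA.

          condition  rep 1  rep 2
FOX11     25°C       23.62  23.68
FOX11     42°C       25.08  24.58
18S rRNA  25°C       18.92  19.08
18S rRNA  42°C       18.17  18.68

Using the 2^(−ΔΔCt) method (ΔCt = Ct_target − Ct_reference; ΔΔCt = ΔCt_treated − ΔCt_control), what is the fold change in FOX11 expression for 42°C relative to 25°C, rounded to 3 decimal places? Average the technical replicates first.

Mean Ct: FOX11 25°C 23.650; FOX11 42°C 24.830; 18S rRNA 25°C 19.000; 18S rRNA 42°C 18.425
ΔCt(25°C) = 23.650 − 19.000 = 4.650
ΔCt(42°C) = 24.830 − 18.425 = 6.405
ΔΔCt = 6.405 − 4.650 = 1.755
Fold change = 2^(−1.755) = 0.2963

0.296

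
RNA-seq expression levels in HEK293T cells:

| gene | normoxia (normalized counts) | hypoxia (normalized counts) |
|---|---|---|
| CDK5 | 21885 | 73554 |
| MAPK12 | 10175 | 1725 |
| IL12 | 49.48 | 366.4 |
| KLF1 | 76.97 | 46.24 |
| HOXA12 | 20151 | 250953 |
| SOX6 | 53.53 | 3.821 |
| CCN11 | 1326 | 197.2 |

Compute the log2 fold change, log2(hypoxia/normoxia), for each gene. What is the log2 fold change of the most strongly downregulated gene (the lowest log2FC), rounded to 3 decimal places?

-3.808

log2(73554/21885) = 1.749  (CDK5)
log2(1725/10175) = -2.560  (MAPK12)
log2(366.4/49.48) = 2.889  (IL12)
log2(46.24/76.97) = -0.735  (KLF1)
log2(250953/20151) = 3.638  (HOXA12)
log2(3.821/53.53) = -3.808  (SOX6)
log2(197.2/1326) = -2.749  (CCN11)
SOX6 is most strongly downregulated.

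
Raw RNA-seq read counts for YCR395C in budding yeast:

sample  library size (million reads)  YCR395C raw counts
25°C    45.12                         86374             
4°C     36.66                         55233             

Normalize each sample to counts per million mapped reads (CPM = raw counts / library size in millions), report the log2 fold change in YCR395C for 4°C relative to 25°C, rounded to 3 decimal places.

CPM(25°C) = 86374 / 45.12 = 1914.3174
CPM(4°C) = 55233 / 36.66 = 1506.6285
Fold change = 1506.6285 / 1914.3174 = 0.78703
log2(0.78703) = -0.3455

-0.346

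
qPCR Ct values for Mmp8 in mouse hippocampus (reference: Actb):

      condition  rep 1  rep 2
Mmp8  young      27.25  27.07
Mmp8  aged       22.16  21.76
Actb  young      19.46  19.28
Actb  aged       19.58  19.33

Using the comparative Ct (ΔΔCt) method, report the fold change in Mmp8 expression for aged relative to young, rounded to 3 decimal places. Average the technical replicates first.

Mean Ct: Mmp8 young 27.160; Mmp8 aged 21.960; Actb young 19.370; Actb aged 19.455
ΔCt(young) = 27.160 − 19.370 = 7.790
ΔCt(aged) = 21.960 − 19.455 = 2.505
ΔΔCt = 2.505 − 7.790 = -5.285
Fold change = 2^(−(-5.285)) = 2^5.285 = 38.9891

38.989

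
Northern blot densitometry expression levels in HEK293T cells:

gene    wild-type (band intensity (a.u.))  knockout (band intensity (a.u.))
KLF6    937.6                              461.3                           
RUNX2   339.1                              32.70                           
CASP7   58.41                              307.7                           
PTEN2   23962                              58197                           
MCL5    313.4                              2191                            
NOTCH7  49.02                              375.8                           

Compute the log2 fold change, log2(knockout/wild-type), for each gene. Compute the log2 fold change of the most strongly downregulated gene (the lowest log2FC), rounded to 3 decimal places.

log2(461.3/937.6) = -1.023  (KLF6)
log2(32.70/339.1) = -3.374  (RUNX2)
log2(307.7/58.41) = 2.397  (CASP7)
log2(58197/23962) = 1.280  (PTEN2)
log2(2191/313.4) = 2.806  (MCL5)
log2(375.8/49.02) = 2.939  (NOTCH7)
RUNX2 is most strongly downregulated.

-3.374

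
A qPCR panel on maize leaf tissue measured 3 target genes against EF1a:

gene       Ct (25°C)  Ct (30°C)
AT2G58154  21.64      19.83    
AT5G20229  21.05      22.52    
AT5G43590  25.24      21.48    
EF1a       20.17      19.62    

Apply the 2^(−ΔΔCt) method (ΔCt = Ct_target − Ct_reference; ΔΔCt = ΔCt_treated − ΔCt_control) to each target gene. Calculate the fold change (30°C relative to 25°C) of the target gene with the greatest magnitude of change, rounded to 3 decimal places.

9.254

AT2G58154: ΔΔCt = (19.83−19.62) − (21.64−20.17) = 0.21 − 1.47 = -1.26; fold change = 2^1.26 = 2.395
AT5G20229: ΔΔCt = (22.52−19.62) − (21.05−20.17) = 2.90 − 0.88 = 2.02; fold change = 2^-2.02 = 0.247
AT5G43590: ΔΔCt = (21.48−19.62) − (25.24−20.17) = 1.86 − 5.07 = -3.21; fold change = 2^3.21 = 9.254
AT5G43590 has the largest |ΔΔCt| = 3.21.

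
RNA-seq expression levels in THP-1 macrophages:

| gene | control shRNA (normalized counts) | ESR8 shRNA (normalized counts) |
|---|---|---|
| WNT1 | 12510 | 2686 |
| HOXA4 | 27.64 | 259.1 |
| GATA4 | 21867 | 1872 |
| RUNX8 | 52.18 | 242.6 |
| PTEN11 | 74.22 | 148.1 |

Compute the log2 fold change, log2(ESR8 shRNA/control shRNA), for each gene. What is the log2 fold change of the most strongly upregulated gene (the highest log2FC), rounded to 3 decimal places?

3.229

log2(2686/12510) = -2.220  (WNT1)
log2(259.1/27.64) = 3.229  (HOXA4)
log2(1872/21867) = -3.546  (GATA4)
log2(242.6/52.18) = 2.217  (RUNX8)
log2(148.1/74.22) = 0.997  (PTEN11)
HOXA4 is most strongly upregulated.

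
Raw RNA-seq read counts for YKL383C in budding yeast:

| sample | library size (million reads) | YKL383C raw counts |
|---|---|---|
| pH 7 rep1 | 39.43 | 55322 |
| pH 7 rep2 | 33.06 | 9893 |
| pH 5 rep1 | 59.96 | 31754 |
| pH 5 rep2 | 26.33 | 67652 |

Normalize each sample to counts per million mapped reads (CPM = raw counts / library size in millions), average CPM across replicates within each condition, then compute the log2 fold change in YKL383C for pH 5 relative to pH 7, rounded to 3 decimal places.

CPM(pH 7 rep1) = 55322 / 39.43 = 1403.0434
CPM(pH 7 rep2) = 9893 / 33.06 = 299.2438
CPM(pH 5 rep1) = 31754 / 59.96 = 529.5864
CPM(pH 5 rep2) = 67652 / 26.33 = 2569.3885
mean CPM(pH 7) = 851.1436; mean CPM(pH 5) = 1549.4875
Fold change = 1549.4875 / 851.1436 = 1.82048
log2(1.82048) = 0.8643

0.864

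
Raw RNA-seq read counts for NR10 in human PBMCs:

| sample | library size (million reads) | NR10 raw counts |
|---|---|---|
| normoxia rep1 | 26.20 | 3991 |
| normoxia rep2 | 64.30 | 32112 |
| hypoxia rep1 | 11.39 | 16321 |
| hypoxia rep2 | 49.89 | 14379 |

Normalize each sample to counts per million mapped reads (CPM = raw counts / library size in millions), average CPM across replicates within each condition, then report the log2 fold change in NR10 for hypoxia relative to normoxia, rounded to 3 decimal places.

1.401

CPM(normoxia rep1) = 3991 / 26.20 = 152.3282
CPM(normoxia rep2) = 32112 / 64.30 = 499.4090
CPM(hypoxia rep1) = 16321 / 11.39 = 1432.9236
CPM(hypoxia rep2) = 14379 / 49.89 = 288.2141
mean CPM(normoxia) = 325.8686; mean CPM(hypoxia) = 860.5688
Fold change = 860.5688 / 325.8686 = 2.64085
log2(2.64085) = 1.4010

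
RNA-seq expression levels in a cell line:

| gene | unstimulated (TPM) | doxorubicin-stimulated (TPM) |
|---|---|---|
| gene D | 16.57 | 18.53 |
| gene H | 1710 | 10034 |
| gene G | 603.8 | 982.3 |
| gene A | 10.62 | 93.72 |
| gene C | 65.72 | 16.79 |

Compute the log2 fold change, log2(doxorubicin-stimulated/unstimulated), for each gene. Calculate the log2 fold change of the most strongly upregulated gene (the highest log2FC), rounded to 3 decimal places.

3.142

log2(18.53/16.57) = 0.161  (gene D)
log2(10034/1710) = 2.553  (gene H)
log2(982.3/603.8) = 0.702  (gene G)
log2(93.72/10.62) = 3.142  (gene A)
log2(16.79/65.72) = -1.969  (gene C)
gene A is most strongly upregulated.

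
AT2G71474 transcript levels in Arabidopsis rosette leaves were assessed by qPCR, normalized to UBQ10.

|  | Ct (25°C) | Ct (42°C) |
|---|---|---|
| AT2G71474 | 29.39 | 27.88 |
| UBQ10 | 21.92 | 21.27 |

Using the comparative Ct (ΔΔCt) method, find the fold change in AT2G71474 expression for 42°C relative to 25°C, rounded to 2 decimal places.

ΔCt(25°C) = 29.390 − 21.920 = 7.470
ΔCt(42°C) = 27.880 − 21.270 = 6.610
ΔΔCt = 6.610 − 7.470 = -0.860
Fold change = 2^(−(-0.860)) = 2^0.860 = 1.815

1.82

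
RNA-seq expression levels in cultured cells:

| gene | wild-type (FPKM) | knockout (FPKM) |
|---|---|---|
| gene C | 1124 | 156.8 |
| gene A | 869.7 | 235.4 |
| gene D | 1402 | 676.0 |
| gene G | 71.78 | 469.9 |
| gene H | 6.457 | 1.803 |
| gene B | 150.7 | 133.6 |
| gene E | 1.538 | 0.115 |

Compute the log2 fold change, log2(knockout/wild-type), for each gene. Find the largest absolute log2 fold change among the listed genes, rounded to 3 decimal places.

3.741

log2(156.8/1124) = -2.842  (gene C)
log2(235.4/869.7) = -1.885  (gene A)
log2(676.0/1402) = -1.052  (gene D)
log2(469.9/71.78) = 2.711  (gene G)
log2(1.803/6.457) = -1.840  (gene H)
log2(133.6/150.7) = -0.174  (gene B)
log2(0.115/1.538) = -3.741  (gene E)
The largest magnitude belongs to gene E.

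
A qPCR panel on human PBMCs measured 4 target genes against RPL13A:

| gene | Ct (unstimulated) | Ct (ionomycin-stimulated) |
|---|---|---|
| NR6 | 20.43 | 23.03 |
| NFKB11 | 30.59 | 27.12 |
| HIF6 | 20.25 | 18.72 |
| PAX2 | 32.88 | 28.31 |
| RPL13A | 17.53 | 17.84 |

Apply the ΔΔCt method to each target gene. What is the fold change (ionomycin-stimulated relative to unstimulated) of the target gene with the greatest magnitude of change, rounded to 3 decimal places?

NR6: ΔΔCt = (23.03−17.84) − (20.43−17.53) = 5.19 − 2.90 = 2.29; fold change = 2^-2.29 = 0.204
NFKB11: ΔΔCt = (27.12−17.84) − (30.59−17.53) = 9.28 − 13.06 = -3.78; fold change = 2^3.78 = 13.737
HIF6: ΔΔCt = (18.72−17.84) − (20.25−17.53) = 0.88 − 2.72 = -1.84; fold change = 2^1.84 = 3.580
PAX2: ΔΔCt = (28.31−17.84) − (32.88−17.53) = 10.47 − 15.35 = -4.88; fold change = 2^4.88 = 29.446
PAX2 has the largest |ΔΔCt| = 4.88.

29.446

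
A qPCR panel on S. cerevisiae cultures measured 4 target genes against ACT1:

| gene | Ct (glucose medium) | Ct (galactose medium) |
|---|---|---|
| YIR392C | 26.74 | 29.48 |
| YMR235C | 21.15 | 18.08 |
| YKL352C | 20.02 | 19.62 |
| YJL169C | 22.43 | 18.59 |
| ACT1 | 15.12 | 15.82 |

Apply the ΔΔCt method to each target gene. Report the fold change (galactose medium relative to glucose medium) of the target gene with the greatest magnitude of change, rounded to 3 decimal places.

23.264

YIR392C: ΔΔCt = (29.48−15.82) − (26.74−15.12) = 13.66 − 11.62 = 2.04; fold change = 2^-2.04 = 0.243
YMR235C: ΔΔCt = (18.08−15.82) − (21.15−15.12) = 2.26 − 6.03 = -3.77; fold change = 2^3.77 = 13.642
YKL352C: ΔΔCt = (19.62−15.82) − (20.02−15.12) = 3.80 − 4.90 = -1.10; fold change = 2^1.10 = 2.144
YJL169C: ΔΔCt = (18.59−15.82) − (22.43−15.12) = 2.77 − 7.31 = -4.54; fold change = 2^4.54 = 23.264
YJL169C has the largest |ΔΔCt| = 4.54.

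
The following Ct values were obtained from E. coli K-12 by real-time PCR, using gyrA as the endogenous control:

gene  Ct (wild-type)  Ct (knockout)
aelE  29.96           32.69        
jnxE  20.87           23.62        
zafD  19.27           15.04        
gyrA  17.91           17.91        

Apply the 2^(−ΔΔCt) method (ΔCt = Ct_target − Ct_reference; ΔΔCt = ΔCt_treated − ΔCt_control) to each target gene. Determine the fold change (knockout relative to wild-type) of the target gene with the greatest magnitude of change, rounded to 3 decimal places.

18.765

aelE: ΔΔCt = (32.69−17.91) − (29.96−17.91) = 14.78 − 12.05 = 2.73; fold change = 2^-2.73 = 0.151
jnxE: ΔΔCt = (23.62−17.91) − (20.87−17.91) = 5.71 − 2.96 = 2.75; fold change = 2^-2.75 = 0.149
zafD: ΔΔCt = (15.04−17.91) − (19.27−17.91) = -2.87 − 1.36 = -4.23; fold change = 2^4.23 = 18.765
zafD has the largest |ΔΔCt| = 4.23.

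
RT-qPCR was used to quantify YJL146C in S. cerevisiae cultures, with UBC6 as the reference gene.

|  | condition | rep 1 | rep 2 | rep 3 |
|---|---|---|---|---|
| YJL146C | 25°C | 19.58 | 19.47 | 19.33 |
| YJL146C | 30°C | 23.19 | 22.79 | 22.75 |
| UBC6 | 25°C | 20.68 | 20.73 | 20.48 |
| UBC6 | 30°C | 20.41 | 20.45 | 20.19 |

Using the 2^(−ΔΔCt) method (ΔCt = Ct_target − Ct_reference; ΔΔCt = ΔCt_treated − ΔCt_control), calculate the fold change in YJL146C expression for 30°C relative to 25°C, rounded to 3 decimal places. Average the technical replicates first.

Mean Ct: YJL146C 25°C 19.460; YJL146C 30°C 22.910; UBC6 25°C 20.630; UBC6 30°C 20.350
ΔCt(25°C) = 19.460 − 20.630 = -1.170
ΔCt(30°C) = 22.910 − 20.350 = 2.560
ΔΔCt = 2.560 − (-1.170) = 3.730
Fold change = 2^(−3.730) = 0.0754

0.075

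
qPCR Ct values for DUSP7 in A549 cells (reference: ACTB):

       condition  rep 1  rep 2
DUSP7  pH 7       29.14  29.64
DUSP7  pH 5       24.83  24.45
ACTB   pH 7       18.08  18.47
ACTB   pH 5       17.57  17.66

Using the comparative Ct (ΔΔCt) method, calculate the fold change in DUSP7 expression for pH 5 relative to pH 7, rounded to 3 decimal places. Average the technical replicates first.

Mean Ct: DUSP7 pH 7 29.390; DUSP7 pH 5 24.640; ACTB pH 7 18.275; ACTB pH 5 17.615
ΔCt(pH 7) = 29.390 − 18.275 = 11.115
ΔCt(pH 5) = 24.640 − 17.615 = 7.025
ΔΔCt = 7.025 − 11.115 = -4.090
Fold change = 2^(−(-4.090)) = 2^4.090 = 17.0299

17.030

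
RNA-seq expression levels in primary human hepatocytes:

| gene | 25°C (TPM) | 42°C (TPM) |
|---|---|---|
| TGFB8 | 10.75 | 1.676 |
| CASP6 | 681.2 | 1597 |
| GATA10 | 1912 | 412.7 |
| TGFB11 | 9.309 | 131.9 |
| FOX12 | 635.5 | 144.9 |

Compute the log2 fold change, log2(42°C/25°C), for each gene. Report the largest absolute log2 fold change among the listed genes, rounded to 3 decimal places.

3.825

log2(1.676/10.75) = -2.681  (TGFB8)
log2(1597/681.2) = 1.229  (CASP6)
log2(412.7/1912) = -2.212  (GATA10)
log2(131.9/9.309) = 3.825  (TGFB11)
log2(144.9/635.5) = -2.133  (FOX12)
The largest magnitude belongs to TGFB11.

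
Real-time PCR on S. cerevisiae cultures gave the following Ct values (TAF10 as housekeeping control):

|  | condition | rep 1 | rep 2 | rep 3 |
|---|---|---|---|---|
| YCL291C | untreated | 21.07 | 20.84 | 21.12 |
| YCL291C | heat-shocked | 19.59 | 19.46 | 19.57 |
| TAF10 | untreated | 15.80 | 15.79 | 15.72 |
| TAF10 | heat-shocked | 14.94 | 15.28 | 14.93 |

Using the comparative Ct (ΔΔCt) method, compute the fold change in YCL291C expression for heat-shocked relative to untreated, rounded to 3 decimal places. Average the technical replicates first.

Mean Ct: YCL291C untreated 21.010; YCL291C heat-shocked 19.540; TAF10 untreated 15.770; TAF10 heat-shocked 15.050
ΔCt(untreated) = 21.010 − 15.770 = 5.240
ΔCt(heat-shocked) = 19.540 − 15.050 = 4.490
ΔΔCt = 4.490 − 5.240 = -0.750
Fold change = 2^(−(-0.750)) = 2^0.750 = 1.6818

1.682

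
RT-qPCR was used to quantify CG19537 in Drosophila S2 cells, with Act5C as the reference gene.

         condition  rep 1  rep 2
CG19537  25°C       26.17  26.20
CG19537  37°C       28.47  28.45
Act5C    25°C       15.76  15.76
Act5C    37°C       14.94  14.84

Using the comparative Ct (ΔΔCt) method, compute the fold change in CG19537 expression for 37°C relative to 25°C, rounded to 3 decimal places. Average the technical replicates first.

0.113

Mean Ct: CG19537 25°C 26.185; CG19537 37°C 28.460; Act5C 25°C 15.760; Act5C 37°C 14.890
ΔCt(25°C) = 26.185 − 15.760 = 10.425
ΔCt(37°C) = 28.460 − 14.890 = 13.570
ΔΔCt = 13.570 − 10.425 = 3.145
Fold change = 2^(−3.145) = 0.1130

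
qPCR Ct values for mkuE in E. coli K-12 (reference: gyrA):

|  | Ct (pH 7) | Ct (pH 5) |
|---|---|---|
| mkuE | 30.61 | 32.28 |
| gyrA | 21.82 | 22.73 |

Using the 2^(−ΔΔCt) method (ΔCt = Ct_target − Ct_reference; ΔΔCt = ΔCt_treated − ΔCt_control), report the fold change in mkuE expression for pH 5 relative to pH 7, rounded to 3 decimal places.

ΔCt(pH 7) = 30.610 − 21.820 = 8.790
ΔCt(pH 5) = 32.280 − 22.730 = 9.550
ΔΔCt = 9.550 − 8.790 = 0.760
Fold change = 2^(−0.760) = 0.5905

0.590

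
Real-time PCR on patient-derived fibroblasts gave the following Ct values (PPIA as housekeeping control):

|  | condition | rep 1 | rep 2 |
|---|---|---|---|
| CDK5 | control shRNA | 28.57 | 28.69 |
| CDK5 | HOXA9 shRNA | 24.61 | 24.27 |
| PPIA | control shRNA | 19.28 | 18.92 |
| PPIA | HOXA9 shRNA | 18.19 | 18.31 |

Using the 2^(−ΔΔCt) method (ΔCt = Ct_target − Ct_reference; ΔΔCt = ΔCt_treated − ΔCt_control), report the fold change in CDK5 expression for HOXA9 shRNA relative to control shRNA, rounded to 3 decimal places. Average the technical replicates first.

Mean Ct: CDK5 control shRNA 28.630; CDK5 HOXA9 shRNA 24.440; PPIA control shRNA 19.100; PPIA HOXA9 shRNA 18.250
ΔCt(control shRNA) = 28.630 − 19.100 = 9.530
ΔCt(HOXA9 shRNA) = 24.440 − 18.250 = 6.190
ΔΔCt = 6.190 − 9.530 = -3.340
Fold change = 2^(−(-3.340)) = 2^3.340 = 10.1261

10.126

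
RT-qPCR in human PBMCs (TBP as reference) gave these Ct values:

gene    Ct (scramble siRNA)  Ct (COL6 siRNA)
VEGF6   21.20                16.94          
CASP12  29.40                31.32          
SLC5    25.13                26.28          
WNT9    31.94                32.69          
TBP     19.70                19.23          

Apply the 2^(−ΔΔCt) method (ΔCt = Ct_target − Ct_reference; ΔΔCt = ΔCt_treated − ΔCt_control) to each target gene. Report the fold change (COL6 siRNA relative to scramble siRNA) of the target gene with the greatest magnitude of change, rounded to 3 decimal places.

13.833

VEGF6: ΔΔCt = (16.94−19.23) − (21.20−19.70) = -2.29 − 1.50 = -3.79; fold change = 2^3.79 = 13.833
CASP12: ΔΔCt = (31.32−19.23) − (29.40−19.70) = 12.09 − 9.70 = 2.39; fold change = 2^-2.39 = 0.191
SLC5: ΔΔCt = (26.28−19.23) − (25.13−19.70) = 7.05 − 5.43 = 1.62; fold change = 2^-1.62 = 0.325
WNT9: ΔΔCt = (32.69−19.23) − (31.94−19.70) = 13.46 − 12.24 = 1.22; fold change = 2^-1.22 = 0.429
VEGF6 has the largest |ΔΔCt| = 3.79.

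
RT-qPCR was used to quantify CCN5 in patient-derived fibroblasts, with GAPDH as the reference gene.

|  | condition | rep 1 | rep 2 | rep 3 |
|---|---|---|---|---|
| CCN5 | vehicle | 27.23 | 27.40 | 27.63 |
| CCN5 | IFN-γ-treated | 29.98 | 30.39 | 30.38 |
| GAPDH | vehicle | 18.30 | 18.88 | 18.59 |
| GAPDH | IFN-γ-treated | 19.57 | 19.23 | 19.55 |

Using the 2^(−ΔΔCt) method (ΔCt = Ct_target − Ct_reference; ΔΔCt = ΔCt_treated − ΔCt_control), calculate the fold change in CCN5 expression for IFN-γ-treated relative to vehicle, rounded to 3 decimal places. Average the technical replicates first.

0.255

Mean Ct: CCN5 vehicle 27.420; CCN5 IFN-γ-treated 30.250; GAPDH vehicle 18.590; GAPDH IFN-γ-treated 19.450
ΔCt(vehicle) = 27.420 − 18.590 = 8.830
ΔCt(IFN-γ-treated) = 30.250 − 19.450 = 10.800
ΔΔCt = 10.800 − 8.830 = 1.970
Fold change = 2^(−1.970) = 0.2553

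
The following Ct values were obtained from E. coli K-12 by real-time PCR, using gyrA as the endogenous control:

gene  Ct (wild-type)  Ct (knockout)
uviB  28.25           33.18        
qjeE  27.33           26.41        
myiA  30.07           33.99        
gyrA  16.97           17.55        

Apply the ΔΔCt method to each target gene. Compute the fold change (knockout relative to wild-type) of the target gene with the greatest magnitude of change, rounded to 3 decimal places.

uviB: ΔΔCt = (33.18−17.55) − (28.25−16.97) = 15.63 − 11.28 = 4.35; fold change = 2^-4.35 = 0.049
qjeE: ΔΔCt = (26.41−17.55) − (27.33−16.97) = 8.86 − 10.36 = -1.50; fold change = 2^1.50 = 2.828
myiA: ΔΔCt = (33.99−17.55) − (30.07−16.97) = 16.44 − 13.10 = 3.34; fold change = 2^-3.34 = 0.099
uviB has the largest |ΔΔCt| = 4.35.

0.049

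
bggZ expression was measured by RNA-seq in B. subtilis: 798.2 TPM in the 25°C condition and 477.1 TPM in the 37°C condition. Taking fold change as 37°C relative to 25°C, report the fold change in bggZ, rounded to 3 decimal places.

0.598

Fold change = 477.1 / 798.2 = 0.5977
bggZ is downregulated.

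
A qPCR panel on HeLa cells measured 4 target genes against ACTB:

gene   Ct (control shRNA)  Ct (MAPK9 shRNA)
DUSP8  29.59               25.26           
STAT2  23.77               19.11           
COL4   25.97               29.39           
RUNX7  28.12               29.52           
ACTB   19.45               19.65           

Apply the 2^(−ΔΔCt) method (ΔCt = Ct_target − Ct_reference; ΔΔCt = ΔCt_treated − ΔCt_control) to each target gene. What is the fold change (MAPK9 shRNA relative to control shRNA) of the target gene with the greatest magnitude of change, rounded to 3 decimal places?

DUSP8: ΔΔCt = (25.26−19.65) − (29.59−19.45) = 5.61 − 10.14 = -4.53; fold change = 2^4.53 = 23.103
STAT2: ΔΔCt = (19.11−19.65) − (23.77−19.45) = -0.54 − 4.32 = -4.86; fold change = 2^4.86 = 29.041
COL4: ΔΔCt = (29.39−19.65) − (25.97−19.45) = 9.74 − 6.52 = 3.22; fold change = 2^-3.22 = 0.107
RUNX7: ΔΔCt = (29.52−19.65) − (28.12−19.45) = 9.87 − 8.67 = 1.20; fold change = 2^-1.20 = 0.435
STAT2 has the largest |ΔΔCt| = 4.86.

29.041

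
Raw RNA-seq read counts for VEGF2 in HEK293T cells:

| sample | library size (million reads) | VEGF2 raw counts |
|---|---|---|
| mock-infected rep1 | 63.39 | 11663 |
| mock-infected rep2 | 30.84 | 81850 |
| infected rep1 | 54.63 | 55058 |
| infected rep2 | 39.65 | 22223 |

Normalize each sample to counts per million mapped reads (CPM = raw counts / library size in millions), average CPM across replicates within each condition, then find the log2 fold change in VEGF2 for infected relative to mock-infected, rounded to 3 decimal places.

-0.856

CPM(mock-infected rep1) = 11663 / 63.39 = 183.9880
CPM(mock-infected rep2) = 81850 / 30.84 = 2654.0208
CPM(infected rep1) = 55058 / 54.63 = 1007.8345
CPM(infected rep2) = 22223 / 39.65 = 560.4792
mean CPM(mock-infected) = 1419.0044; mean CPM(infected) = 784.1569
Fold change = 784.1569 / 1419.0044 = 0.55261
log2(0.55261) = -0.8557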